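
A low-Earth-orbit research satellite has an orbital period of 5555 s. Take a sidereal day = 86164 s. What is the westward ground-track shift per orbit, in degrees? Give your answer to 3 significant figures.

23.2°

During one orbit Earth rotates (5555.0 / 86164) × 360° = 23.21°.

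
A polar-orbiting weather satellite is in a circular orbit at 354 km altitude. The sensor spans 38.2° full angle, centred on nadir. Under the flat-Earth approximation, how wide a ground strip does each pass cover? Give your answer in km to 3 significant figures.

Half-angle = 38.2°/2 = 19.1°.
Swath width ≈ 2h·tan(θ/2) = 2 × 354 × tan(19.1°) = 245.2 km.

245 km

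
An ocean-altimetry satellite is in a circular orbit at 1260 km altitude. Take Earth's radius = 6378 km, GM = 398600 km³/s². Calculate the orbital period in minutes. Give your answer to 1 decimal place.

Semi-major axis a = 6378 + 1260 = 7638 km. Period T = 2π√(a³/μ) = 2π√(7638³/398600) = 6643.3 s = 110.72 min.

110.7 min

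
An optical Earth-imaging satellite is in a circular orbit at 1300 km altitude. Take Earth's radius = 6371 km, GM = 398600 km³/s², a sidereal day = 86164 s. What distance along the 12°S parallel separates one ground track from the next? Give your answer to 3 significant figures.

Semi-major axis a = 6371 + 1300 = 7671 km. Period T = 2π√(a³/μ) = 2π√(7671³/398600) = 6686.4 s = 111.44 min.
Node shift per orbit = (6686.4/86164) × 360° = 27.94°.
Equatorial spacing = 27.94 × 111.2 km/° = 3106 km.
At 12° latitude, spacing = 3106 × cos(12°) = 3038 km.

3040 km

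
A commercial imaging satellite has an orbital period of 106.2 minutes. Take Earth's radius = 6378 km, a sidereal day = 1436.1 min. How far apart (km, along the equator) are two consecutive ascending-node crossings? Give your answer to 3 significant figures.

T = 106.2 min = 6372.0 s.
During one orbit Earth rotates (6372.0 / 86166) × 360° = 26.62°.
At the equator that is 26.62° × (2π·6378/360) km/° = 26.62 × 111.3 = 2963 km.

2960 km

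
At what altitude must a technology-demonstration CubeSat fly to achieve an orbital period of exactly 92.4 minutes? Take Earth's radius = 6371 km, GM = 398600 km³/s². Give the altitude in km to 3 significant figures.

399 km

T = 92.4 min = 5544.0 s.
From T = 2π√(a³/μ): a = (μ T²/4π²)^(1/3) = (398600 × 5544.0² / 4π²)^(1/3) = 6770 km.
Altitude h = a − R = 6770 − 6371 = 399 km.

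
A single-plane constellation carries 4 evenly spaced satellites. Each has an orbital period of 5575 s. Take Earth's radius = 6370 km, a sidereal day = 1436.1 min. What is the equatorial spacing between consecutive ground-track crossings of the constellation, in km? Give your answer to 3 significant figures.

647 km

Single-satellite node shift = (5575.0/86166) × 360° = 23.29°.
With 4 satellites evenly phased, successive equator crossings are 23.29/4 = 5.823° apart.
That is 5.823 × 111.2 = 647 km at the equator.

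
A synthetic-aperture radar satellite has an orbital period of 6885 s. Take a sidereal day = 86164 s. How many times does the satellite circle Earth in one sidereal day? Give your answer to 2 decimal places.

12.51

Orbits per sidereal day = 86164 / 6885.0 = 12.515.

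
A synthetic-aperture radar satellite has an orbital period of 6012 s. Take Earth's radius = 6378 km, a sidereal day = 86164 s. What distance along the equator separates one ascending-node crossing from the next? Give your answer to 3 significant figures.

During one orbit Earth rotates (6012.0 / 86164) × 360° = 25.12°.
At the equator that is 25.12° × (2π·6378/360) km/° = 25.12 × 111.3 = 2796 km.

2800 km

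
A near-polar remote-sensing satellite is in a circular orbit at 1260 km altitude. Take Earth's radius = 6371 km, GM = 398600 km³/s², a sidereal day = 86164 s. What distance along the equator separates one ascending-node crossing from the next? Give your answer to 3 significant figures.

Semi-major axis a = 6371 + 1260 = 7631 km. Period T = 2π√(a³/μ) = 2π√(7631³/398600) = 6634.1 s = 110.57 min.
During one orbit Earth rotates (6634.1 / 86164) × 360° = 27.72°.
At the equator that is 27.72° × (2π·6371/360) km/° = 27.72 × 111.2 = 3082 km.

3080 km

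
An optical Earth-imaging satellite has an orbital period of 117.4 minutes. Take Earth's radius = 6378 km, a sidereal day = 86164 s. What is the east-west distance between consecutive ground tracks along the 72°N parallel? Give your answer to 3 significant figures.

1010 km

T = 117.4 min = 7044.0 s.
Node shift per orbit = (7044.0/86164) × 360° = 29.43°.
Equatorial spacing = 29.43 × 111.3 km/° = 3276 km.
At 72° latitude, spacing = 3276 × cos(72°) = 1012 km.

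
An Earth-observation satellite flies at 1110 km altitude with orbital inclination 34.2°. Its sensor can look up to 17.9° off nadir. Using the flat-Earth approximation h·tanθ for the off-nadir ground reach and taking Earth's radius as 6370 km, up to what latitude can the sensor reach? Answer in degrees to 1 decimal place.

For a prograde orbit the ground track reaches latitude ±i = ±34.2°.
Sensor half-swath on the ground ≈ 1110·tan(17.9°) = 359 km = 3.22° of latitude.
Maximum observable latitude ≈ 34.2 + 3.22 = 37.4°.

37.4°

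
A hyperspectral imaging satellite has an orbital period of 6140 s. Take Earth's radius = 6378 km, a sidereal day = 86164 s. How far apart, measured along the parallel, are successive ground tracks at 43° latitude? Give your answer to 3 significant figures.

Node shift per orbit = (6140.0/86164) × 360° = 25.65°.
Equatorial spacing = 25.65 × 111.3 km/° = 2856 km.
At 43° latitude, spacing = 2856 × cos(43°) = 2088 km.

2090 km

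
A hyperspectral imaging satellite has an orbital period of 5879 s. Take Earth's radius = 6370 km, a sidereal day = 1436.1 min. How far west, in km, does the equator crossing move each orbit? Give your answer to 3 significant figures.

2730 km

During one orbit Earth rotates (5879.0 / 86166) × 360° = 24.56°.
At the equator that is 24.56° × (2π·6370/360) km/° = 24.56 × 111.2 = 2731 km.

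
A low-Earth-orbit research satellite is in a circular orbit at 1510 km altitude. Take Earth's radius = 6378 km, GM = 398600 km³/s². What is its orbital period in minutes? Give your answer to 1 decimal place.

Semi-major axis a = 6378 + 1510 = 7888 km. Period T = 2π√(a³/μ) = 2π√(7888³/398600) = 6972.1 s = 116.20 min.

116.2 min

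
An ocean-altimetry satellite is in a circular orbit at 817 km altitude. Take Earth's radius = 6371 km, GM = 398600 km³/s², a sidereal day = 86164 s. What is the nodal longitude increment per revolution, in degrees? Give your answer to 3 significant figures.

Semi-major axis a = 6371 + 817 = 7188 km. Period T = 2π√(a³/μ) = 2π√(7188³/398600) = 6064.9 s = 101.08 min.
During one orbit Earth rotates (6064.9 / 86164) × 360° = 25.34°.

25.3°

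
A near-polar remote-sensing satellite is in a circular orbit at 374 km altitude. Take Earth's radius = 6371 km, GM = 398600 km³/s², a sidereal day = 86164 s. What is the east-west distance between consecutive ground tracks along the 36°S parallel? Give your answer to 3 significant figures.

Semi-major axis a = 6371 + 374 = 6745 km. Period T = 2π√(a³/μ) = 2π√(6745³/398600) = 5513.0 s = 91.88 min.
Node shift per orbit = (5513.0/86164) × 360° = 23.03°.
Equatorial spacing = 23.03 × 111.2 km/° = 2561 km.
At 36° latitude, spacing = 2561 × cos(36°) = 2072 km.

2070 km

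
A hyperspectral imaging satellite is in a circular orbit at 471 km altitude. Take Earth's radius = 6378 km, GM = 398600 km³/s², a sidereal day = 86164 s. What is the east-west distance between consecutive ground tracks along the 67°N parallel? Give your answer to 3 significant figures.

Semi-major axis a = 6378 + 471 = 6849 km. Period T = 2π√(a³/μ) = 2π√(6849³/398600) = 5640.9 s = 94.02 min.
Node shift per orbit = (5640.9/86164) × 360° = 23.57°.
Equatorial spacing = 23.57 × 111.3 km/° = 2624 km.
At 67° latitude, spacing = 2624 × cos(67°) = 1025 km.

1030 km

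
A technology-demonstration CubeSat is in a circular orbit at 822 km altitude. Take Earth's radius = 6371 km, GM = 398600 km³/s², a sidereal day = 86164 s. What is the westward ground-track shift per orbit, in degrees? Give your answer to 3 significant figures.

Semi-major axis a = 6371 + 822 = 7193 km. Period T = 2π√(a³/μ) = 2π√(7193³/398600) = 6071.2 s = 101.19 min.
During one orbit Earth rotates (6071.2 / 86164) × 360° = 25.37°.

25.4°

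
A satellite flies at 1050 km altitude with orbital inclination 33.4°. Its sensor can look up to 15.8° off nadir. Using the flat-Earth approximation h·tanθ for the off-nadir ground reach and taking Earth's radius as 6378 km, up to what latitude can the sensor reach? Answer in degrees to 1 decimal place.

36.1°

For a prograde orbit the ground track reaches latitude ±i = ±33.4°.
Sensor half-swath on the ground ≈ 1050·tan(15.8°) = 297 km = 2.67° of latitude.
Maximum observable latitude ≈ 33.4 + 2.67 = 36.1°.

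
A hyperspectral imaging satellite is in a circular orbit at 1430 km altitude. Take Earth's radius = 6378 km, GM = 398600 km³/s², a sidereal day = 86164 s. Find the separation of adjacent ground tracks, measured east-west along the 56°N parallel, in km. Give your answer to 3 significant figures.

Semi-major axis a = 6378 + 1430 = 7808 km. Period T = 2π√(a³/μ) = 2π√(7808³/398600) = 6866.3 s = 114.44 min.
Node shift per orbit = (6866.3/86164) × 360° = 28.69°.
Equatorial spacing = 28.69 × 111.3 km/° = 3193 km.
At 56° latitude, spacing = 3193 × cos(56°) = 1786 km.

1790 km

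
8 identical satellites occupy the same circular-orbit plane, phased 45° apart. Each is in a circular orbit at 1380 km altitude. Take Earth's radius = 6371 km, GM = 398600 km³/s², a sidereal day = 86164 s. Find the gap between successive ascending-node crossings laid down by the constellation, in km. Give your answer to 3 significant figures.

Semi-major axis a = 6371 + 1380 = 7751 km. Period T = 2π√(a³/μ) = 2π√(7751³/398600) = 6791.2 s = 113.19 min.
Single-satellite node shift = (6791.2/86164) × 360° = 28.37°.
With 8 satellites evenly phased, successive equator crossings are 28.37/8 = 3.547° apart.
That is 3.547 × 111.2 = 394 km at the equator.

394 km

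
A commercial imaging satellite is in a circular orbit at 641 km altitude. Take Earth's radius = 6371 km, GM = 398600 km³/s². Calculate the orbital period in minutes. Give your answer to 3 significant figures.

Semi-major axis a = 6371 + 641 = 7012 km. Period T = 2π√(a³/μ) = 2π√(7012³/398600) = 5843.5 s = 97.39 min.

97.4 min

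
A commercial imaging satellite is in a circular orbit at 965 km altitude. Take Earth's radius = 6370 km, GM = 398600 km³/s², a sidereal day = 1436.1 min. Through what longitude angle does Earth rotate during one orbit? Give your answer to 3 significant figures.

Semi-major axis a = 6370 + 965 = 7335 km. Period T = 2π√(a³/μ) = 2π√(7335³/398600) = 6251.9 s = 104.20 min.
During one orbit Earth rotates (6251.9 / 86166) × 360° = 26.12°.

26.1°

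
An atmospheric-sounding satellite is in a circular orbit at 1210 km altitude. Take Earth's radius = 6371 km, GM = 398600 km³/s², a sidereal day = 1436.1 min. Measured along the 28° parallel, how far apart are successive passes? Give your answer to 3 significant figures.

Semi-major axis a = 6371 + 1210 = 7581 km. Period T = 2π√(a³/μ) = 2π√(7581³/398600) = 6569.0 s = 109.48 min.
Node shift per orbit = (6569.0/86166) × 360° = 27.45°.
Equatorial spacing = 27.45 × 111.2 km/° = 3052 km.
At 28° latitude, spacing = 3052 × cos(28°) = 2695 km.

2690 km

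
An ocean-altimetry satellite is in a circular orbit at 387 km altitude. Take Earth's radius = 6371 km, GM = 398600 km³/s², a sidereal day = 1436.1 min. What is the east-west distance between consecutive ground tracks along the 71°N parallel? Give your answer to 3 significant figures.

Semi-major axis a = 6371 + 387 = 6758 km. Period T = 2π√(a³/μ) = 2π√(6758³/398600) = 5528.9 s = 92.15 min.
Node shift per orbit = (5528.9/86166) × 360° = 23.10°.
Equatorial spacing = 23.10 × 111.2 km/° = 2569 km.
At 71° latitude, spacing = 2569 × cos(71°) = 836 km.

836 km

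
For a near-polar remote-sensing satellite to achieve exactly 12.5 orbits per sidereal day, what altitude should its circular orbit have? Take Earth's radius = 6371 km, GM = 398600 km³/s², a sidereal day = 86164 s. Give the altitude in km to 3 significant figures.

Required period T = 86164 / 12.5 = 6893.1 s.
From T = 2π√(a³/μ): a = (μ T²/4π²)^(1/3) = (398600 × 6893.1² / 4π²)^(1/3) = 7828 km.
Altitude h = a − R = 7828 − 6371 = 1457 km.

1460 km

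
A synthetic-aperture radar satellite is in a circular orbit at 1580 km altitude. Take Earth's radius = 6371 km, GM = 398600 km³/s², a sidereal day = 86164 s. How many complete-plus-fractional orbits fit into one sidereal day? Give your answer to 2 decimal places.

Semi-major axis a = 6371 + 1580 = 7951 km. Period T = 2π√(a³/μ) = 2π√(7951³/398600) = 7055.8 s = 117.60 min.
Orbits per sidereal day = 86164 / 7055.8 = 12.212.

12.21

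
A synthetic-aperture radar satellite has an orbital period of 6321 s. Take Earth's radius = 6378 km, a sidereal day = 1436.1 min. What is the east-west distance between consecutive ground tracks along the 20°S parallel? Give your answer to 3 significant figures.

Node shift per orbit = (6321.0/86166) × 360° = 26.41°.
Equatorial spacing = 26.41 × 111.3 km/° = 2940 km.
At 20° latitude, spacing = 2940 × cos(20°) = 2762 km.

2760 km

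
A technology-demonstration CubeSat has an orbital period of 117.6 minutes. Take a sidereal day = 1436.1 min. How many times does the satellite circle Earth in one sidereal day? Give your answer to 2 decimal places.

12.21

T = 117.6 min = 7056.0 s.
Orbits per sidereal day = 86166 / 7056.0 = 12.212.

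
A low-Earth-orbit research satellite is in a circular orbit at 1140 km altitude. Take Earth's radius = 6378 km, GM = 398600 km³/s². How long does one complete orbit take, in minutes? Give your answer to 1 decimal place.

Semi-major axis a = 6378 + 1140 = 7518 km. Period T = 2π√(a³/μ) = 2π√(7518³/398600) = 6487.3 s = 108.12 min.

108.1 min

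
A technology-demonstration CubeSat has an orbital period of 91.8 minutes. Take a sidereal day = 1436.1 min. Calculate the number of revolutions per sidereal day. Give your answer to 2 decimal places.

T = 91.8 min = 5508.0 s.
Orbits per sidereal day = 86166 / 5508.0 = 15.644.

15.64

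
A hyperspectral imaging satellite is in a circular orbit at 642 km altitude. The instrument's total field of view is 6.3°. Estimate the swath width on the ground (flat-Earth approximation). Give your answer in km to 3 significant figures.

70.7 km

Half-angle = 6.3°/2 = 3.15°.
Swath width ≈ 2h·tan(θ/2) = 2 × 642 × tan(3.15°) = 70.7 km.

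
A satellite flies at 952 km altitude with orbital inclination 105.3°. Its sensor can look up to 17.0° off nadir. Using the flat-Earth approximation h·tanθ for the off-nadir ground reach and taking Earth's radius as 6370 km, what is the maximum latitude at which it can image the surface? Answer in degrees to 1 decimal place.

Retrograde orbit: the ground track reaches ±(180° − i) = ±(180 − 105.3) = ±74.7°.
Sensor half-swath on the ground ≈ 952·tan(17.0°) = 291 km = 2.62° of latitude.
Maximum observable latitude ≈ 74.7 + 2.62 = 77.3°.

77.3°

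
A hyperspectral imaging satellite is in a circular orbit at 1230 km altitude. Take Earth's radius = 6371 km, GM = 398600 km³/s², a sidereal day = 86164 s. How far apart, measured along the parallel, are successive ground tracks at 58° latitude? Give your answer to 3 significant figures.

Semi-major axis a = 6371 + 1230 = 7601 km. Period T = 2π√(a³/μ) = 2π√(7601³/398600) = 6595.0 s = 109.92 min.
Node shift per orbit = (6595.0/86164) × 360° = 27.55°.
Equatorial spacing = 27.55 × 111.2 km/° = 3064 km.
At 58° latitude, spacing = 3064 × cos(58°) = 1624 km.

1620 km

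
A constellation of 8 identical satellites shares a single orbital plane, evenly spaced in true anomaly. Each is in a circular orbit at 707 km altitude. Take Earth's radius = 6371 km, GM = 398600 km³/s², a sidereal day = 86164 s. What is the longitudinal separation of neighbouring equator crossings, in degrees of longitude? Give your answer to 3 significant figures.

3.10°

Semi-major axis a = 6371 + 707 = 7078 km. Period T = 2π√(a³/μ) = 2π√(7078³/398600) = 5926.2 s = 98.77 min.
Single-satellite node shift = (5926.2/86164) × 360° = 24.76°.
With 8 satellites evenly phased, successive equator crossings are 24.76/8 = 3.095° apart.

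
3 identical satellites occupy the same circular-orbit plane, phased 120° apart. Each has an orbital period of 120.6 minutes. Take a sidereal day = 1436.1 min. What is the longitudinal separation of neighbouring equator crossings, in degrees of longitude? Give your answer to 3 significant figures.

10.1°

T = 120.6 min = 7236.0 s.
Single-satellite node shift = (7236.0/86166) × 360° = 30.23°.
With 3 satellites evenly phased, successive equator crossings are 30.23/3 = 10.077° apart.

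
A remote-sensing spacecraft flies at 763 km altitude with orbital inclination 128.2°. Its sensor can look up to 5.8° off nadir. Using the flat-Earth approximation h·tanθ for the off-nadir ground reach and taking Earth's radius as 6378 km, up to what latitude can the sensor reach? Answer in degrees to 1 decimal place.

52.5°

Retrograde orbit: the ground track reaches ±(180° − i) = ±(180 − 128.2) = ±51.8°.
Sensor half-swath on the ground ≈ 763·tan(5.8°) = 78 km = 0.70° of latitude.
Maximum observable latitude ≈ 51.8 + 0.70 = 52.5°.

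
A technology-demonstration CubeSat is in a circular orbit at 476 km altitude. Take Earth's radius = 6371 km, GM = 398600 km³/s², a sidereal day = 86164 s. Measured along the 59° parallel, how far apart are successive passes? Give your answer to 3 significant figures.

1350 km

Semi-major axis a = 6371 + 476 = 6847 km. Period T = 2π√(a³/μ) = 2π√(6847³/398600) = 5638.5 s = 93.97 min.
Node shift per orbit = (5638.5/86164) × 360° = 23.56°.
Equatorial spacing = 23.56 × 111.2 km/° = 2620 km.
At 59° latitude, spacing = 2620 × cos(59°) = 1349 km.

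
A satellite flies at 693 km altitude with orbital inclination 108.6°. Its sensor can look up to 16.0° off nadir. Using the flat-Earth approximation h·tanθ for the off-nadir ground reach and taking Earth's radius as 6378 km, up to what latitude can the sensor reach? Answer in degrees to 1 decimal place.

73.2°

Retrograde orbit: the ground track reaches ±(180° − i) = ±(180 − 108.6) = ±71.4°.
Sensor half-swath on the ground ≈ 693·tan(16.0°) = 199 km = 1.79° of latitude.
Maximum observable latitude ≈ 71.4 + 1.79 = 73.2°.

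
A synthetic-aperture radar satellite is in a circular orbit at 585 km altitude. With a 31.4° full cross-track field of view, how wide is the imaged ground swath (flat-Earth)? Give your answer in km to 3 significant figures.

Half-angle = 31.4°/2 = 15.7°.
Swath width ≈ 2h·tan(θ/2) = 2 × 585 × tan(15.7°) = 328.9 km.

329 km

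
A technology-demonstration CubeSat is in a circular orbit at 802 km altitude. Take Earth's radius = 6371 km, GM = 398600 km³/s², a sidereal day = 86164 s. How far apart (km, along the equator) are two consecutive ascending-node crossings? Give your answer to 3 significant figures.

Semi-major axis a = 6371 + 802 = 7173 km. Period T = 2π√(a³/μ) = 2π√(7173³/398600) = 6045.9 s = 100.77 min.
During one orbit Earth rotates (6045.9 / 86164) × 360° = 25.26°.
At the equator that is 25.26° × (2π·6371/360) km/° = 25.26 × 111.2 = 2809 km.

2810 km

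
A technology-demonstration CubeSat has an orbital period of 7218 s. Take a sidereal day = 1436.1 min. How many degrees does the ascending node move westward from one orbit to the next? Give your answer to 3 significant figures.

During one orbit Earth rotates (7218.0 / 86166) × 360° = 30.16°.

30.2°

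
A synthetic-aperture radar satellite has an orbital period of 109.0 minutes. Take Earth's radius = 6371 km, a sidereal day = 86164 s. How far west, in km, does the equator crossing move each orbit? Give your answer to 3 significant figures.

3040 km

T = 109.0 min = 6540.0 s.
During one orbit Earth rotates (6540.0 / 86164) × 360° = 27.32°.
At the equator that is 27.32° × (2π·6371/360) km/° = 27.32 × 111.2 = 3038 km.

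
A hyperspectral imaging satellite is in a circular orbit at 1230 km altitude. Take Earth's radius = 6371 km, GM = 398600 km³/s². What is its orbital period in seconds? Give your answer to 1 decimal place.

6595.0 seconds

Semi-major axis a = 6371 + 1230 = 7601 km. Period T = 2π√(a³/μ) = 2π√(7601³/398600) = 6595.0 s = 109.92 min.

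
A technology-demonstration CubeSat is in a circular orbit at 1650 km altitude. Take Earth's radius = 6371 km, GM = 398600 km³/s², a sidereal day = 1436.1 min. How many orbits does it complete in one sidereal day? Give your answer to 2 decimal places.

12.05

Semi-major axis a = 6371 + 1650 = 8021 km. Period T = 2π√(a³/μ) = 2π√(8021³/398600) = 7149.1 s = 119.15 min.
Orbits per sidereal day = 86166 / 7149.1 = 12.053.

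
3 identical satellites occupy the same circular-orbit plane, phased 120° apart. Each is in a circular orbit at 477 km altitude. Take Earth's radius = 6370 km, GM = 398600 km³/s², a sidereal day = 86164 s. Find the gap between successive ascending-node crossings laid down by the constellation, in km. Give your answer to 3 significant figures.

873 km

Semi-major axis a = 6370 + 477 = 6847 km. Period T = 2π√(a³/μ) = 2π√(6847³/398600) = 5638.5 s = 93.97 min.
Single-satellite node shift = (5638.5/86164) × 360° = 23.56°.
With 3 satellites evenly phased, successive equator crossings are 23.56/3 = 7.853° apart.
That is 7.853 × 111.2 = 873 km at the equator.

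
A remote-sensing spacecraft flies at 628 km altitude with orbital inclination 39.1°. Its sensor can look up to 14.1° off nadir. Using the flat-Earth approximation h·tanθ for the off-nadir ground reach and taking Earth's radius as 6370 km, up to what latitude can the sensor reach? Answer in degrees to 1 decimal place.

For a prograde orbit the ground track reaches latitude ±i = ±39.1°.
Sensor half-swath on the ground ≈ 628·tan(14.1°) = 158 km = 1.42° of latitude.
Maximum observable latitude ≈ 39.1 + 1.42 = 40.5°.

40.5°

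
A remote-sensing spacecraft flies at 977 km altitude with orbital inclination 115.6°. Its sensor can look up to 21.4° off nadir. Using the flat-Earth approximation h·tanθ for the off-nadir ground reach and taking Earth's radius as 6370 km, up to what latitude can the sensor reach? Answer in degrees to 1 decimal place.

Retrograde orbit: the ground track reaches ±(180° − i) = ±(180 − 115.6) = ±64.4°.
Sensor half-swath on the ground ≈ 977·tan(21.4°) = 383 km = 3.44° of latitude.
Maximum observable latitude ≈ 64.4 + 3.44 = 67.8°.

67.8°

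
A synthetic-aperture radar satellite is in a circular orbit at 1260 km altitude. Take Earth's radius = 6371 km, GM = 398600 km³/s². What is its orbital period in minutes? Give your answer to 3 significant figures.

111 min

Semi-major axis a = 6371 + 1260 = 7631 km. Period T = 2π√(a³/μ) = 2π√(7631³/398600) = 6634.1 s = 110.57 min.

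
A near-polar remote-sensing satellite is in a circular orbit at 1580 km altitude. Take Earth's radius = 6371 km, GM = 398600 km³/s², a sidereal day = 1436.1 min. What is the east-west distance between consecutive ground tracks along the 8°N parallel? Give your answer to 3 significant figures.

3250 km

Semi-major axis a = 6371 + 1580 = 7951 km. Period T = 2π√(a³/μ) = 2π√(7951³/398600) = 7055.8 s = 117.60 min.
Node shift per orbit = (7055.8/86166) × 360° = 29.48°.
Equatorial spacing = 29.48 × 111.2 km/° = 3278 km.
At 8° latitude, spacing = 3278 × cos(8°) = 3246 km.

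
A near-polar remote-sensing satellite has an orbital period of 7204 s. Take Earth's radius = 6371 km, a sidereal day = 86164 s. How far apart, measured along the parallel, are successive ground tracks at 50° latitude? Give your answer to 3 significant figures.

Node shift per orbit = (7204.0/86164) × 360° = 30.10°.
Equatorial spacing = 30.10 × 111.2 km/° = 3347 km.
At 50° latitude, spacing = 3347 × cos(50°) = 2151 km.

2150 km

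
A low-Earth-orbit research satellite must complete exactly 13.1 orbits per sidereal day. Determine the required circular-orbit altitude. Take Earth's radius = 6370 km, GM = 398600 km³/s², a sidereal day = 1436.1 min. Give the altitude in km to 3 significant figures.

Required period T = 86166 / 13.1 = 6577.6 s.
From T = 2π√(a³/μ): a = (μ T²/4π²)^(1/3) = (398600 × 6577.6² / 4π²)^(1/3) = 7588 km.
Altitude h = a − R = 7588 − 6370 = 1218 km.

1220 km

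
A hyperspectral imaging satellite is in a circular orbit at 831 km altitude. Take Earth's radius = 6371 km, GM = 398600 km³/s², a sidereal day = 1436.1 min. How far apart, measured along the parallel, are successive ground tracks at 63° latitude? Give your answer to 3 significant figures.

Semi-major axis a = 6371 + 831 = 7202 km. Period T = 2π√(a³/μ) = 2π√(7202³/398600) = 6082.6 s = 101.38 min.
Node shift per orbit = (6082.6/86166) × 360° = 25.41°.
Equatorial spacing = 25.41 × 111.2 km/° = 2826 km.
At 63° latitude, spacing = 2826 × cos(63°) = 1283 km.

1280 km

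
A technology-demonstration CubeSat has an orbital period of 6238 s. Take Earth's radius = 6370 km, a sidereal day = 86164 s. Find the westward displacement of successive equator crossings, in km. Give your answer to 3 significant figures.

During one orbit Earth rotates (6238.0 / 86164) × 360° = 26.06°.
At the equator that is 26.06° × (2π·6370/360) km/° = 26.06 × 111.2 = 2898 km.

2900 km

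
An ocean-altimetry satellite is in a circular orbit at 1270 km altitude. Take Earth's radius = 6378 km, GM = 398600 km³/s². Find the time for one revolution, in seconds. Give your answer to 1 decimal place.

6656.3 seconds

Semi-major axis a = 6378 + 1270 = 7648 km. Period T = 2π√(a³/μ) = 2π√(7648³/398600) = 6656.3 s = 110.94 min.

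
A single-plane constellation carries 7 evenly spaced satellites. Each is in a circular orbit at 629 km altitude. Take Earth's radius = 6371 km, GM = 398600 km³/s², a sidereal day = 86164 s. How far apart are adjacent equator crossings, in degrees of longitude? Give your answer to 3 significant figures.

3.48°

Semi-major axis a = 6371 + 629 = 7000 km. Period T = 2π√(a³/μ) = 2π√(7000³/398600) = 5828.5 s = 97.14 min.
Single-satellite node shift = (5828.5/86164) × 360° = 24.35°.
With 7 satellites evenly phased, successive equator crossings are 24.35/7 = 3.479° apart.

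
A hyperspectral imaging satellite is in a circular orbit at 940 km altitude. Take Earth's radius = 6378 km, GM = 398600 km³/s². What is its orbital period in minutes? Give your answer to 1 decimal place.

Semi-major axis a = 6378 + 940 = 7318 km. Period T = 2π√(a³/μ) = 2π√(7318³/398600) = 6230.2 s = 103.84 min.

103.8 min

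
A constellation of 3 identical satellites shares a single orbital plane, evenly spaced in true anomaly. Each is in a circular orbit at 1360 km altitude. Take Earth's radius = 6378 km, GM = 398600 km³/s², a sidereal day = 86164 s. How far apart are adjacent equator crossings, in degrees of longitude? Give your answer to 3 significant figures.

Semi-major axis a = 6378 + 1360 = 7738 km. Period T = 2π√(a³/μ) = 2π√(7738³/398600) = 6774.1 s = 112.90 min.
Single-satellite node shift = (6774.1/86164) × 360° = 28.30°.
With 3 satellites evenly phased, successive equator crossings are 28.30/3 = 9.434° apart.

9.43°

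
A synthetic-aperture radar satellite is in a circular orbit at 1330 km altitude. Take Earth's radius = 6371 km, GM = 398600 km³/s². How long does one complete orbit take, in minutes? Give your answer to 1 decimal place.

Semi-major axis a = 6371 + 1330 = 7701 km. Period T = 2π√(a³/μ) = 2π√(7701³/398600) = 6725.6 s = 112.09 min.

112.1 min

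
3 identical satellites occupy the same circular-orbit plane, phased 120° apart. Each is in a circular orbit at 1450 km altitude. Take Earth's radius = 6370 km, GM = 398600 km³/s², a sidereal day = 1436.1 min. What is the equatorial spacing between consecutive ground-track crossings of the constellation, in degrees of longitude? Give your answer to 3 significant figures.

Semi-major axis a = 6370 + 1450 = 7820 km. Period T = 2π√(a³/μ) = 2π√(7820³/398600) = 6882.1 s = 114.70 min.
Single-satellite node shift = (6882.1/86166) × 360° = 28.75°.
With 3 satellites evenly phased, successive equator crossings are 28.75/3 = 9.584° apart.

9.58°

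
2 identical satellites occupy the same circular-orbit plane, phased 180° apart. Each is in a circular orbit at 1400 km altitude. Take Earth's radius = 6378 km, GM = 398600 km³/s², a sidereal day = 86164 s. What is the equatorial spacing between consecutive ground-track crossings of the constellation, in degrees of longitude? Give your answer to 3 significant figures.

Semi-major axis a = 6378 + 1400 = 7778 km. Period T = 2π√(a³/μ) = 2π√(7778³/398600) = 6826.7 s = 113.78 min.
Single-satellite node shift = (6826.7/86164) × 360° = 28.52°.
With 2 satellites evenly phased, successive equator crossings are 28.52/2 = 14.261° apart.

14.3°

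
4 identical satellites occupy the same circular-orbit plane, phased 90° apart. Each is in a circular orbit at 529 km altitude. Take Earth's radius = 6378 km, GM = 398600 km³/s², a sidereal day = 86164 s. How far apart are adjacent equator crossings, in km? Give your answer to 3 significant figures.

664 km

Semi-major axis a = 6378 + 529 = 6907 km. Period T = 2π√(a³/μ) = 2π√(6907³/398600) = 5712.8 s = 95.21 min.
Single-satellite node shift = (5712.8/86164) × 360° = 23.87°.
With 4 satellites evenly phased, successive equator crossings are 23.87/4 = 5.967° apart.
That is 5.967 × 111.3 = 664 km at the equator.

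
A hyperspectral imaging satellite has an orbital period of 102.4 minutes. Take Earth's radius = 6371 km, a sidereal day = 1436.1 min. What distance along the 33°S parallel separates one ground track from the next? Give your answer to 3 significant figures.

2390 km

T = 102.4 min = 6144.0 s.
Node shift per orbit = (6144.0/86166) × 360° = 25.67°.
Equatorial spacing = 25.67 × 111.2 km/° = 2854 km.
At 33° latitude, spacing = 2854 × cos(33°) = 2394 km.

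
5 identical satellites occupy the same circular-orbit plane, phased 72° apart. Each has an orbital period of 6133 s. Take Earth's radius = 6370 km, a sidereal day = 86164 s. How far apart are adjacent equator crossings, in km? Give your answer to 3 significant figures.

Single-satellite node shift = (6133.0/86164) × 360° = 25.62°.
With 5 satellites evenly phased, successive equator crossings are 25.62/5 = 5.125° apart.
That is 5.125 × 111.2 = 570 km at the equator.

570 km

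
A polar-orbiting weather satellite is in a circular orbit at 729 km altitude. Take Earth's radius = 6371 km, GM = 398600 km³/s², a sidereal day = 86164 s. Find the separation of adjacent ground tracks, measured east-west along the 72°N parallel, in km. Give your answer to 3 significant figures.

855 km

Semi-major axis a = 6371 + 729 = 7100 km. Period T = 2π√(a³/μ) = 2π√(7100³/398600) = 5953.9 s = 99.23 min.
Node shift per orbit = (5953.9/86164) × 360° = 24.88°.
Equatorial spacing = 24.88 × 111.2 km/° = 2766 km.
At 72° latitude, spacing = 2766 × cos(72°) = 855 km.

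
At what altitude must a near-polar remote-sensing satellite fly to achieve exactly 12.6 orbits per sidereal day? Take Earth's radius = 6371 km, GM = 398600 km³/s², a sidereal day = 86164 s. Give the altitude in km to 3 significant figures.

1420 km

Required period T = 86164 / 12.6 = 6838.4 s.
From T = 2π√(a³/μ): a = (μ T²/4π²)^(1/3) = (398600 × 6838.4² / 4π²)^(1/3) = 7787 km.
Altitude h = a − R = 7787 − 6371 = 1416 km.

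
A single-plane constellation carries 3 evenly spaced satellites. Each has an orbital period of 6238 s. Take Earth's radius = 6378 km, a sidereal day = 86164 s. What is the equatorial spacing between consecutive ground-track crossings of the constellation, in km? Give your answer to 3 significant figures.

967 km

Single-satellite node shift = (6238.0/86164) × 360° = 26.06°.
With 3 satellites evenly phased, successive equator crossings are 26.06/3 = 8.688° apart.
That is 8.688 × 111.3 = 967 km at the equator.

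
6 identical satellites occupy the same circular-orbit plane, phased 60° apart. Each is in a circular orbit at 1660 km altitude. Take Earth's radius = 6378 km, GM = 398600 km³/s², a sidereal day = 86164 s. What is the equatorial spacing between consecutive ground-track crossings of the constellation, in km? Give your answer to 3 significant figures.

556 km

Semi-major axis a = 6378 + 1660 = 8038 km. Period T = 2π√(a³/μ) = 2π√(8038³/398600) = 7171.9 s = 119.53 min.
Single-satellite node shift = (7171.9/86164) × 360° = 29.96°.
With 6 satellites evenly phased, successive equator crossings are 29.96/6 = 4.994° apart.
That is 4.994 × 111.3 = 556 km at the equator.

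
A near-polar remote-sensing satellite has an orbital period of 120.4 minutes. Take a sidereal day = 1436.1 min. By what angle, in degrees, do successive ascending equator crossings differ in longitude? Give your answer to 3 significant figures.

T = 120.4 min = 7224.0 s.
During one orbit Earth rotates (7224.0 / 86166) × 360° = 30.18°.

30.2°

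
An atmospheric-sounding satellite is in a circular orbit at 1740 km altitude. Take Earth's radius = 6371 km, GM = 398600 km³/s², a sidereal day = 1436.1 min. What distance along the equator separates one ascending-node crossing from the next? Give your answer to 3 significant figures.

3380 km

Semi-major axis a = 6371 + 1740 = 8111 km. Period T = 2π√(a³/μ) = 2π√(8111³/398600) = 7269.8 s = 121.16 min.
During one orbit Earth rotates (7269.8 / 86166) × 360° = 30.37°.
At the equator that is 30.37° × (2π·6371/360) km/° = 30.37 × 111.2 = 3377 km.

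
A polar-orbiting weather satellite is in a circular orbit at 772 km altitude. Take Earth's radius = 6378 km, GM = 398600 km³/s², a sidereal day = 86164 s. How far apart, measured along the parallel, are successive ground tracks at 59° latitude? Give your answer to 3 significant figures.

Semi-major axis a = 6378 + 772 = 7150 km. Period T = 2π√(a³/μ) = 2π√(7150³/398600) = 6016.9 s = 100.28 min.
Node shift per orbit = (6016.9/86164) × 360° = 25.14°.
Equatorial spacing = 25.14 × 111.3 km/° = 2798 km.
At 59° latitude, spacing = 2798 × cos(59°) = 1441 km.

1440 km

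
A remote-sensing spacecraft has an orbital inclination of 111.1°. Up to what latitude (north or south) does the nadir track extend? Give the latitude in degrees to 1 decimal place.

68.9°

Retrograde orbit: the ground track reaches ±(180° − i) = ±(180 − 111.1) = ±68.9°.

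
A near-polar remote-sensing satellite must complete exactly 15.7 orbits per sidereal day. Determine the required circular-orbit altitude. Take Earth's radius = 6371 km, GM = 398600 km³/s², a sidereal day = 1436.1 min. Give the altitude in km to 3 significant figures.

354 km

Required period T = 86166 / 15.7 = 5488.3 s.
From T = 2π√(a³/μ): a = (μ T²/4π²)^(1/3) = (398600 × 5488.3² / 4π²)^(1/3) = 6725 km.
Altitude h = a − R = 6725 − 6371 = 354 km.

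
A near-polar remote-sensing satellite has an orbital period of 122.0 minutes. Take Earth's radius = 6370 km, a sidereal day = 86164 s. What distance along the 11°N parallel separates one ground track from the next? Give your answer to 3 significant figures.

3340 km

T = 122.0 min = 7320.0 s.
Node shift per orbit = (7320.0/86164) × 360° = 30.58°.
Equatorial spacing = 30.58 × 111.2 km/° = 3400 km.
At 11° latitude, spacing = 3400 × cos(11°) = 3338 km.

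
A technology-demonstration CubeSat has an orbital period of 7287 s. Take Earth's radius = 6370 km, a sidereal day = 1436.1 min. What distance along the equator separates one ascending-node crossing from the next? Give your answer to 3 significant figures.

3380 km

During one orbit Earth rotates (7287.0 / 86166) × 360° = 30.44°.
At the equator that is 30.44° × (2π·6370/360) km/° = 30.44 × 111.2 = 3385 km.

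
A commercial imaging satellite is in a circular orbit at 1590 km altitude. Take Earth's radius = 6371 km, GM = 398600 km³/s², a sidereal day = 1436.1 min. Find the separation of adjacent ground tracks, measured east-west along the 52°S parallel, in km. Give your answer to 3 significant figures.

Semi-major axis a = 6371 + 1590 = 7961 km. Period T = 2π√(a³/μ) = 2π√(7961³/398600) = 7069.1 s = 117.82 min.
Node shift per orbit = (7069.1/86166) × 360° = 29.53°.
Equatorial spacing = 29.53 × 111.2 km/° = 3284 km.
At 52° latitude, spacing = 3284 × cos(52°) = 2022 km.

2020 km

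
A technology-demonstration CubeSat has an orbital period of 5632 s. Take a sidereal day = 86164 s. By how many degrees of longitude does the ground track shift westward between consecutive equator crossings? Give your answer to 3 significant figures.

During one orbit Earth rotates (5632.0 / 86164) × 360° = 23.53°.

23.5°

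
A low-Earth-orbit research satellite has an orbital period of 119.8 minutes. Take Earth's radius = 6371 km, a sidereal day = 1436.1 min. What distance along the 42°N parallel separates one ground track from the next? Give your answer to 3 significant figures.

2480 km

T = 119.8 min = 7188.0 s.
Node shift per orbit = (7188.0/86166) × 360° = 30.03°.
Equatorial spacing = 30.03 × 111.2 km/° = 3339 km.
At 42° latitude, spacing = 3339 × cos(42°) = 2482 km.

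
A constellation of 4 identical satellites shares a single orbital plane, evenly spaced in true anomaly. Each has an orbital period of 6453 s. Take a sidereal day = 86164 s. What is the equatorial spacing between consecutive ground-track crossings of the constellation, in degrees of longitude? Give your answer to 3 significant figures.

Single-satellite node shift = (6453.0/86164) × 360° = 26.96°.
With 4 satellites evenly phased, successive equator crossings are 26.96/4 = 6.740° apart.

6.74°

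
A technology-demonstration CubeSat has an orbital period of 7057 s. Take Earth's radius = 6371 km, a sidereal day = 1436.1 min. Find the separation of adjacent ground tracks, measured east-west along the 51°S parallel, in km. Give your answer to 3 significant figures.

Node shift per orbit = (7057.0/86166) × 360° = 29.48°.
Equatorial spacing = 29.48 × 111.2 km/° = 3278 km.
At 51° latitude, spacing = 3278 × cos(51°) = 2063 km.

2060 km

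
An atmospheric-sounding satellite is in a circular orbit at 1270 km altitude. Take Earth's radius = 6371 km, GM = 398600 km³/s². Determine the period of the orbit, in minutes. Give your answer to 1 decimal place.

110.8 min

Semi-major axis a = 6371 + 1270 = 7641 km. Period T = 2π√(a³/μ) = 2π√(7641³/398600) = 6647.2 s = 110.79 min.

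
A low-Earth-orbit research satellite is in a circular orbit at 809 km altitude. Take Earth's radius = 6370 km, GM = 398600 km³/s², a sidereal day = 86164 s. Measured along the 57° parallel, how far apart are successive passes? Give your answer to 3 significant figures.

Semi-major axis a = 6370 + 809 = 7179 km. Period T = 2π√(a³/μ) = 2π√(7179³/398600) = 6053.5 s = 100.89 min.
Node shift per orbit = (6053.5/86164) × 360° = 25.29°.
Equatorial spacing = 25.29 × 111.2 km/° = 2812 km.
At 57° latitude, spacing = 2812 × cos(57°) = 1531 km.

1530 km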